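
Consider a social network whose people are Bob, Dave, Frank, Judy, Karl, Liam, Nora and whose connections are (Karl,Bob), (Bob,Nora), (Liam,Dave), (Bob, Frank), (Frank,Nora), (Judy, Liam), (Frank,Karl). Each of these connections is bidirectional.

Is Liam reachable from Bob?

Explore from Bob.
Distance 1: reach Frank, Karl, Nora.
The search is exhausted without reaching Liam; it lies in a different component.

No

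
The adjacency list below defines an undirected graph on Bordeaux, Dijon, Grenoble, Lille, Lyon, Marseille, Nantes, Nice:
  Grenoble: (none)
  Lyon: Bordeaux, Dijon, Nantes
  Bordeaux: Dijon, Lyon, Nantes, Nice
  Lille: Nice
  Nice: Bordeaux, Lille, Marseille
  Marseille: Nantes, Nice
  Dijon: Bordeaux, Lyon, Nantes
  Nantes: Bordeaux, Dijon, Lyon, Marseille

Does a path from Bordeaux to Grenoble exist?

Explore from Bordeaux.
Distance 1: reach Dijon, Lyon, Nantes, Nice.
Distance 2: reach Lille, Marseille.
The search is exhausted without reaching Grenoble; it lies in a different component.

No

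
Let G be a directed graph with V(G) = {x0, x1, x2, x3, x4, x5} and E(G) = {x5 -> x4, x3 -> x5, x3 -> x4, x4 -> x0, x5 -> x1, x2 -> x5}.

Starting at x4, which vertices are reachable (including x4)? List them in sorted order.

x0, x4

Start at x4.
Its neighbours: x0.
Nothing further is reachable.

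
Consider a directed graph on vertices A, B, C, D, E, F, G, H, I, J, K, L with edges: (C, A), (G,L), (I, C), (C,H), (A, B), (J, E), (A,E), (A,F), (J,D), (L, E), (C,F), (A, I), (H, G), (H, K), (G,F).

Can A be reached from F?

F has no outgoing edges, so nothing is reachable from it.

No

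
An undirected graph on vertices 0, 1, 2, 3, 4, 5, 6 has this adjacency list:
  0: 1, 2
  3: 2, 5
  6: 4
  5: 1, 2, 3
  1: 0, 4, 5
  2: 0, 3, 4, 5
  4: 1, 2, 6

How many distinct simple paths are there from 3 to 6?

7

3–2–0–1–4–6
3–2–4–6
3–2–5–1–4–6
3–5–1–0–2–4–6
3–5–1–4–6
3–5–2–0–1–4–6
3–5–2–4–6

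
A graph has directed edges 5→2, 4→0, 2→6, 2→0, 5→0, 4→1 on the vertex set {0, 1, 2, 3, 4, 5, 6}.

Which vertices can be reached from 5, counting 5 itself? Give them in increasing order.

Start at 5.
Its neighbours: 0, 2.
Then their neighbours: 6.
Nothing further is reachable.

0, 2, 5, 6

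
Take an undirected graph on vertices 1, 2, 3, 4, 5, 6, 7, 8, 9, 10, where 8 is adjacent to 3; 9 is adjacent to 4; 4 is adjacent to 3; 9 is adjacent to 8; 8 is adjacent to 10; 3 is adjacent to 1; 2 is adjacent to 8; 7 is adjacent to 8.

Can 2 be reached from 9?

Yes

Explore from 9.
Distance 1: reach 4, 8.
Distance 2: reach 2, 3, 7, 10.
Found 2.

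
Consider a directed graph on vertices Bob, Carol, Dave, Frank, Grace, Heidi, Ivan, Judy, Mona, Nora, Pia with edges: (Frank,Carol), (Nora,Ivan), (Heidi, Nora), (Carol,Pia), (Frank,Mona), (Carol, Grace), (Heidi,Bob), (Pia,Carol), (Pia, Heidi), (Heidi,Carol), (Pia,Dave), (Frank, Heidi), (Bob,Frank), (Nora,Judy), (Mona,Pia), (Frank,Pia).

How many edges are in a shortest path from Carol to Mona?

Distance 0: Carol.
Distance 1: Grace, Pia.
Distance 2: Dave, Heidi.
Distance 3: Bob, Nora.
Distance 4: Frank, Ivan, Judy.
Distance 5: Mona — contains Mona.

5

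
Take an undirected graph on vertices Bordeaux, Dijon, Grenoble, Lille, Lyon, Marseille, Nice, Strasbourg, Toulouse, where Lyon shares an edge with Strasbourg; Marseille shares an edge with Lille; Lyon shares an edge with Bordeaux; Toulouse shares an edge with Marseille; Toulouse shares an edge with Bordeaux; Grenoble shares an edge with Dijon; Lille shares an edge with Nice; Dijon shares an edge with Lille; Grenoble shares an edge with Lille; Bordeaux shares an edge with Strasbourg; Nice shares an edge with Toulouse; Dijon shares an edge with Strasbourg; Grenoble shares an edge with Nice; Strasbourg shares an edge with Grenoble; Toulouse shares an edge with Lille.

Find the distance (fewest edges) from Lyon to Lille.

3

Distance 0: Lyon.
Distance 1: Bordeaux, Strasbourg.
Distance 2: Dijon, Grenoble, Toulouse.
Distance 3: Lille, Marseille, Nice — contains Lille.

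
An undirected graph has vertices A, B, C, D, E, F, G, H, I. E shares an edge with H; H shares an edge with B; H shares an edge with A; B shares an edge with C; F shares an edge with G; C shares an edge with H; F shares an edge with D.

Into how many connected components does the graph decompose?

From A: component {A, B, C, E, H}.
From D: component {D, F, G}.
From I: component {I}.
That's 3 components.

3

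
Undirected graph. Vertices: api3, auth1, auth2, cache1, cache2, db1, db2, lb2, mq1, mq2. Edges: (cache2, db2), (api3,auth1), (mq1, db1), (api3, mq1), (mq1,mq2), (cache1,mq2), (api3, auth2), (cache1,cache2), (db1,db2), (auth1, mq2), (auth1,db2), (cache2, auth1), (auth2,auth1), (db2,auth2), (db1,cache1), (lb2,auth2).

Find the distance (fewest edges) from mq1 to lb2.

Distance 0: mq1.
Distance 1: api3, db1, mq2.
Distance 2: auth1, auth2, cache1, db2.
Distance 3: cache2, lb2 — contains lb2.

3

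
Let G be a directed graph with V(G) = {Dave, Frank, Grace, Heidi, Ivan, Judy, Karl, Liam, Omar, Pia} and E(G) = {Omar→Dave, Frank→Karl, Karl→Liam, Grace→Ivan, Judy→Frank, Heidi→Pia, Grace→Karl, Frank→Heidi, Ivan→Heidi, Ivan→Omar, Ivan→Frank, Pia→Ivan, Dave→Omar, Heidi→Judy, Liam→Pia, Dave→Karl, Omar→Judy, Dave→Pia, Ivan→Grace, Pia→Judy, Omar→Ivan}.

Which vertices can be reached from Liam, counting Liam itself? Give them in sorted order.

Dave, Frank, Grace, Heidi, Ivan, Judy, Karl, Liam, Omar, Pia

Start at Liam.
Its neighbours: Pia.
Then their neighbours: Ivan, Judy.
Then next layer: Frank, Grace, Heidi, Omar.
Then next layer: Dave, Karl.
Every vertex is now reached.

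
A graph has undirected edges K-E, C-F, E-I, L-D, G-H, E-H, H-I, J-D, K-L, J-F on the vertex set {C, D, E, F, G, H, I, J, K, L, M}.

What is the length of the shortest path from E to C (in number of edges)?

Distance 0: E.
Distance 1: H, I, K.
Distance 2: G, L.
Distance 3: D.
Distance 4: J.
Distance 5: F.
Distance 6: C — contains C.

6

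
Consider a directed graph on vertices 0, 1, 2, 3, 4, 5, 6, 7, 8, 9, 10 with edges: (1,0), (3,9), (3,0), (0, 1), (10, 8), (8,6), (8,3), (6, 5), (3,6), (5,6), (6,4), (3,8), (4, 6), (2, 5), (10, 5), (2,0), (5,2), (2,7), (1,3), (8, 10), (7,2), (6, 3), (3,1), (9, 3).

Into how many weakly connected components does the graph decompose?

1

From 0: component {0, 1, 2, 3, 4, 5, 6, 7, 8, 9, 10}.
That's 1 component.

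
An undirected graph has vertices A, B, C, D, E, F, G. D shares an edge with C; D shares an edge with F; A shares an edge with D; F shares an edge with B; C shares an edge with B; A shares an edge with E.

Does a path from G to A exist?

No

G has no edges, so nothing is reachable from it.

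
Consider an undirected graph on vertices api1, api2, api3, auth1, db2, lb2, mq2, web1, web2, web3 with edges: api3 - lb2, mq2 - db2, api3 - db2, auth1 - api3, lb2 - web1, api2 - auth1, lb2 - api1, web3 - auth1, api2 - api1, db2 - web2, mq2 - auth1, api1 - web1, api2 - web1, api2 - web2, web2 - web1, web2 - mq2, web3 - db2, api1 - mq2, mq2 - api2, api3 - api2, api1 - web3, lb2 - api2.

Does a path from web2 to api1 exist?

Explore from web2.
Distance 1: reach api2, db2, mq2, web1.
Distance 2: reach api1, api3, auth1, lb2, web3.
Found api1.

Yes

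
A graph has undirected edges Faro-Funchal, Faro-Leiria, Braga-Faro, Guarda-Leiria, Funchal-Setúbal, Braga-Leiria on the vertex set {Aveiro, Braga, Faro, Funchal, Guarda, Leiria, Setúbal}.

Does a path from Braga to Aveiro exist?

No

Explore from Braga.
Distance 1: reach Faro, Leiria.
Distance 2: reach Funchal, Guarda.
Distance 3: reach Setúbal.
The search is exhausted without reaching Aveiro; it lies in a different component.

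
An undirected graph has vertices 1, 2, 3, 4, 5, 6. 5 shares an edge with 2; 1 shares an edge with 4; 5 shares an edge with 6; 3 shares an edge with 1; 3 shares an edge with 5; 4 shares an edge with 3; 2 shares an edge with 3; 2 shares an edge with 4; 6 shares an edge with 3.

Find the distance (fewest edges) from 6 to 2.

Distance 0: 6.
Distance 1: 3, 5.
Distance 2: 1, 2, 4 — contains 2.

2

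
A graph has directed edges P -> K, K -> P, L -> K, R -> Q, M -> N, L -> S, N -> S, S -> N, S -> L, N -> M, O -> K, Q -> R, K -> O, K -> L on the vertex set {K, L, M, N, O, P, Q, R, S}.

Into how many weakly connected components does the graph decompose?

2

From K: component {K, L, M, N, O, P, S}.
From Q: component {Q, R}.
That's 2 components.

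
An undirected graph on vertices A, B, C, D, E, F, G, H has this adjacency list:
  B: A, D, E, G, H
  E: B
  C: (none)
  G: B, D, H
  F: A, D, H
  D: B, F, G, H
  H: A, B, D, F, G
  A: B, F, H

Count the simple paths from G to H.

15

G–B–A–F–D–H
G–B–A–F–H
G–B–A–H
G–B–D–F–A–H
G–B–D–F–H
G–B–D–H
G–B–H
G–D–B–A–F–H
G–D–B–A–H
G–D–B–H
G–D–F–A–B–H
G–D–F–A–H
G–D–F–H
G–D–H
G–H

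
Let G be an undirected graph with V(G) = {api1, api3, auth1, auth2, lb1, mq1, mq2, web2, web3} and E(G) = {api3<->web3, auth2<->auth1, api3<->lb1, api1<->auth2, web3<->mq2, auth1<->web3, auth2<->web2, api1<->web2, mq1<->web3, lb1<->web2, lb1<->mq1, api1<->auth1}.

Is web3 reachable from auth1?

Explore from auth1.
Distance 1: reach api1, auth2, web3.
Found web3.

Yes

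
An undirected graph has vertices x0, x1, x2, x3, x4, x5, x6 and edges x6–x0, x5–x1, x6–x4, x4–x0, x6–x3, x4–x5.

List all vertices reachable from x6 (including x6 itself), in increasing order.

x0, x1, x3, x4, x5, x6

Start at x6.
Its neighbours: x0, x3, x4.
Then their neighbours: x5.
Then next layer: x1.
Nothing further is reachable.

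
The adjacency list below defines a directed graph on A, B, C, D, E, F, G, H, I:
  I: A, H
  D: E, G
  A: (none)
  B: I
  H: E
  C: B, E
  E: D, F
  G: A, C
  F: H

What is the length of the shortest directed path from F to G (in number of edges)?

Distance 0: F.
Distance 1: H.
Distance 2: E.
Distance 3: D.
Distance 4: G — contains G.

4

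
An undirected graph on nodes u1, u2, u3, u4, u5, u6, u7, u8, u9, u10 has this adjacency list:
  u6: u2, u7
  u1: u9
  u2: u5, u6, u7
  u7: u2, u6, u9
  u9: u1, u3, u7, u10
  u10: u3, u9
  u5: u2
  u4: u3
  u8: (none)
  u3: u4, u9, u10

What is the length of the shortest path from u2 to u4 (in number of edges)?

Distance 0: u2.
Distance 1: u5, u6, u7.
Distance 2: u9.
Distance 3: u1, u3, u10.
Distance 4: u4 — contains u4.

4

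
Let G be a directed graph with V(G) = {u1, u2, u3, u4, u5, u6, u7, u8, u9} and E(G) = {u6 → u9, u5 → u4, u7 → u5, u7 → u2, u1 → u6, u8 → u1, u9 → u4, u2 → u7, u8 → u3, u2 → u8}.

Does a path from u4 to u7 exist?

No

u4 has no outgoing edges, so nothing is reachable from it.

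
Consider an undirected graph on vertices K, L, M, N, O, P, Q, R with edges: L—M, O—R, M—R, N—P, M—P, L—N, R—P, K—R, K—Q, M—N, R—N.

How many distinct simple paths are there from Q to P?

7

Q–K–R–M–L–N–P
Q–K–R–M–N–P
Q–K–R–M–P
Q–K–R–N–L–M–P
Q–K–R–N–M–P
Q–K–R–N–P
Q–K–R–P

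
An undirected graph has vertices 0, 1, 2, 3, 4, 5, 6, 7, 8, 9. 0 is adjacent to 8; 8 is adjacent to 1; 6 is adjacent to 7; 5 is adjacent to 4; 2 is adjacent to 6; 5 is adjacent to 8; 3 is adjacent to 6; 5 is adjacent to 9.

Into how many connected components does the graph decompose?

2

From 0: component {0, 1, 4, 5, 8, 9}.
From 2: component {2, 3, 6, 7}.
That's 2 components.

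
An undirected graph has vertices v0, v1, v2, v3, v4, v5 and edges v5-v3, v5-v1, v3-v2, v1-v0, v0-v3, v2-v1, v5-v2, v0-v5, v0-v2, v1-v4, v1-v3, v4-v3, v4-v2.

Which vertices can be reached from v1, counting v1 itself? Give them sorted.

Start at v1.
Its neighbours: v0, v2, v3, v4, v5.
Every vertex is now reached.

v0, v1, v2, v3, v4, v5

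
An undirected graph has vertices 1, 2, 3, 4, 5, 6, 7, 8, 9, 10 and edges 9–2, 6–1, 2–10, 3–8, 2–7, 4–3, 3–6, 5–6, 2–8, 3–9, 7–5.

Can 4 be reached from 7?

Yes

Explore from 7.
Distance 1: reach 2, 5.
Distance 2: reach 6, 8, 9, 10.
Distance 3: reach 1, 3.
Distance 4: reach 4.
Found 4.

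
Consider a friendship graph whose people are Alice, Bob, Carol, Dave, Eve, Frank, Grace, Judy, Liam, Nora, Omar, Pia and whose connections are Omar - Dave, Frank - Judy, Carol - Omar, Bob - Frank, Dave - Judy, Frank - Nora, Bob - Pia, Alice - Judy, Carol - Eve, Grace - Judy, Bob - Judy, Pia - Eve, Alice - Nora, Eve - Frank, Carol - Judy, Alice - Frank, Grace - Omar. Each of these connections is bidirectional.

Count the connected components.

From Alice: component {Alice, Bob, Carol, Dave, Eve, Frank, Grace, Judy, Nora, Omar, Pia}.
From Liam: component {Liam}.
That's 2 components.

2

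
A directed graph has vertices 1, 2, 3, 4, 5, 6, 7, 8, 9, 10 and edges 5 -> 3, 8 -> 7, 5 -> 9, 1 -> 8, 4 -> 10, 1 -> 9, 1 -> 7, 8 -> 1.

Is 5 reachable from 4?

No

Explore from 4.
Distance 1: reach 10.
The search from 4 is exhausted; no directed path reaches 5.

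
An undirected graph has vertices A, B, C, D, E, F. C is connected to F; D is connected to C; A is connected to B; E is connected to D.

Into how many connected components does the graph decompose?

From A: component {A, B}.
From C: component {C, D, E, F}.
That's 2 components.

2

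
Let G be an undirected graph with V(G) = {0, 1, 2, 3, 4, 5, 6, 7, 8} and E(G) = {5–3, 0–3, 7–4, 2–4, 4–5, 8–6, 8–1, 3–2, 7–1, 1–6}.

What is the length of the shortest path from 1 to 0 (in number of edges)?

Distance 0: 1.
Distance 1: 6, 7, 8.
Distance 2: 4.
Distance 3: 2, 5.
Distance 4: 3.
Distance 5: 0 — contains 0.

5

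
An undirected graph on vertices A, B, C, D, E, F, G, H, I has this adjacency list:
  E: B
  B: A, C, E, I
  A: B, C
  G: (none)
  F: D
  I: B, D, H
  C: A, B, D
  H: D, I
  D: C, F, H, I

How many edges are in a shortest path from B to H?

2

Distance 0: B.
Distance 1: A, C, E, I.
Distance 2: D, H — contains H.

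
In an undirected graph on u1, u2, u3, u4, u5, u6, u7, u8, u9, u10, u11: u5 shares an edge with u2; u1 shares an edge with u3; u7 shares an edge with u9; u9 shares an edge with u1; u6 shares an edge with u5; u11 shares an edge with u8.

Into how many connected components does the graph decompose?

5

From u1: component {u1, u3, u7, u9}.
From u2: component {u2, u5, u6}.
From u4: component {u4}.
From u8: component {u8, u11}.
From u10: component {u10}.
That's 5 components.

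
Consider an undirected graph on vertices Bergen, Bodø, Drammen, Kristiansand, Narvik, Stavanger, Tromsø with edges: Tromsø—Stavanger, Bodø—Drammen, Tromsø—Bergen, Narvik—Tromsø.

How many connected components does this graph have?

From Bergen: component {Bergen, Narvik, Stavanger, Tromsø}.
From Bodø: component {Bodø, Drammen}.
From Kristiansand: component {Kristiansand}.
That's 3 components.

3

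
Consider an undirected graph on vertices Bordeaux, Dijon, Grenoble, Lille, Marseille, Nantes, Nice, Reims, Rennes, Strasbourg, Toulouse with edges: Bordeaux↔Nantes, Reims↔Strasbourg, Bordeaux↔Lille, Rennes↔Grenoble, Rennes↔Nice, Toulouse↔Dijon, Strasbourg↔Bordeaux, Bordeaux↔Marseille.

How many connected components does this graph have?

From Bordeaux: component {Bordeaux, Lille, Marseille, Nantes, Reims, Strasbourg}.
From Dijon: component {Dijon, Toulouse}.
From Grenoble: component {Grenoble, Nice, Rennes}.
That's 3 components.

3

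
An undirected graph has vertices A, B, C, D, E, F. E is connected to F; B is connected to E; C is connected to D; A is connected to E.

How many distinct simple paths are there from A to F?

1

A–E–F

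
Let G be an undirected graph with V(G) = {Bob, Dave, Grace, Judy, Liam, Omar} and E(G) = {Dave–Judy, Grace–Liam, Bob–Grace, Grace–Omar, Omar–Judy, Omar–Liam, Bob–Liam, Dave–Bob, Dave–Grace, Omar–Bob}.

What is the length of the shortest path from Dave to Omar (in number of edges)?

2

Distance 0: Dave.
Distance 1: Bob, Grace, Judy.
Distance 2: Liam, Omar — contains Omar.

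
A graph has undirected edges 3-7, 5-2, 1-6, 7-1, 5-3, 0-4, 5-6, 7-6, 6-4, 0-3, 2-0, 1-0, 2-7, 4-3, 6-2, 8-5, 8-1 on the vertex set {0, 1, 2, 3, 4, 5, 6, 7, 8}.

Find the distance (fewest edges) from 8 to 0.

Distance 0: 8.
Distance 1: 1, 5.
Distance 2: 0, 2, 3, 6, 7 — contains 0.

2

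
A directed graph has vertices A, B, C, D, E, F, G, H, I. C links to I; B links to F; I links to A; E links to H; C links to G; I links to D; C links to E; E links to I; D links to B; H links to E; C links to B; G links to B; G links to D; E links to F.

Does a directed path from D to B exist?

Yes

Explore from D.
Distance 1: reach B.
Found B.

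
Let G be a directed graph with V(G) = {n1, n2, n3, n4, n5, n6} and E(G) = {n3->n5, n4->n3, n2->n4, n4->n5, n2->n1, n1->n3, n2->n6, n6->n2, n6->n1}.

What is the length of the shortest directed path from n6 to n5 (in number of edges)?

3

Distance 0: n6.
Distance 1: n1, n2.
Distance 2: n3, n4.
Distance 3: n5 — contains n5.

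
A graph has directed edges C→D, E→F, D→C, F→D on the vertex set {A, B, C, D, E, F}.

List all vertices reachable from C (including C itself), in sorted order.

Start at C.
Its neighbours: D.
Nothing further is reachable.

C, D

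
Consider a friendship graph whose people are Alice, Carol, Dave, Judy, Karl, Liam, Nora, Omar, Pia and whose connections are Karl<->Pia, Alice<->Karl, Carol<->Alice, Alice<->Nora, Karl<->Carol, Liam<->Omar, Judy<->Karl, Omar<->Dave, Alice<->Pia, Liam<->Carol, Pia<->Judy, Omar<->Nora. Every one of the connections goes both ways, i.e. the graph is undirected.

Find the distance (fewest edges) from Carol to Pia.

2

Distance 0: Carol.
Distance 1: Alice, Karl, Liam.
Distance 2: Judy, Nora, Omar, Pia — contains Pia.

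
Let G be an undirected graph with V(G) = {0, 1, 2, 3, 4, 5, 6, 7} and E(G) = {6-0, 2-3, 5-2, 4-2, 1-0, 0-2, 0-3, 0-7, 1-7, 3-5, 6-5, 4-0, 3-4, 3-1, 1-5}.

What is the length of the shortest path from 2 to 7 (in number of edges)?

2

Distance 0: 2.
Distance 1: 0, 3, 4, 5.
Distance 2: 1, 6, 7 — contains 7.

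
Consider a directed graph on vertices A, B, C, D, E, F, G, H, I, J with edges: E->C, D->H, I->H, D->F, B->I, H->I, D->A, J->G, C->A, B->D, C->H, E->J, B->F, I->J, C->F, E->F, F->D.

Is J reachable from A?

A has no outgoing edges, so nothing is reachable from it.

No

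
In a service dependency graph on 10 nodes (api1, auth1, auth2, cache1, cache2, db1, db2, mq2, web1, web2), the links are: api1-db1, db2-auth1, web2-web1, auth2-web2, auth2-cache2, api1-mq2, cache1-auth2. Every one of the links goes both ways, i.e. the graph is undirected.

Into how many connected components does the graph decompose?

3

From api1: component {api1, db1, mq2}.
From auth1: component {auth1, db2}.
From auth2: component {auth2, cache1, cache2, web1, web2}.
That's 3 components.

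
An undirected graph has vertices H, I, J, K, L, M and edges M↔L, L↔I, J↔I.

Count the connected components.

From H: component {H}.
From I: component {I, J, L, M}.
From K: component {K}.
That's 3 components.

3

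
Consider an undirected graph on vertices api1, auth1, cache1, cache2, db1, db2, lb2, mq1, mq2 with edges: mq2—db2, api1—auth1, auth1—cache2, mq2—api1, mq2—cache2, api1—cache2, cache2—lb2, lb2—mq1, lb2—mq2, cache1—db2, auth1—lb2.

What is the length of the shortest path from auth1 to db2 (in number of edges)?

Distance 0: auth1.
Distance 1: api1, cache2, lb2.
Distance 2: mq1, mq2.
Distance 3: db2 — contains db2.

3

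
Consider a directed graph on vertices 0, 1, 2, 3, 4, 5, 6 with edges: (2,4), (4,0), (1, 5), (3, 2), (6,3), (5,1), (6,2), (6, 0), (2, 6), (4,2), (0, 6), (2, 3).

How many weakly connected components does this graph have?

2

From 0: component {0, 2, 3, 4, 6}.
From 1: component {1, 5}.
That's 2 components.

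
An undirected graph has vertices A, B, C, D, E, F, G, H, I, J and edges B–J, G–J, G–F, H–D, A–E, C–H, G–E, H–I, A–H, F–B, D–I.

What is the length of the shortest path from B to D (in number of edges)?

6

Distance 0: B.
Distance 1: F, J.
Distance 2: G.
Distance 3: E.
Distance 4: A.
Distance 5: H.
Distance 6: C, D, I — contains D.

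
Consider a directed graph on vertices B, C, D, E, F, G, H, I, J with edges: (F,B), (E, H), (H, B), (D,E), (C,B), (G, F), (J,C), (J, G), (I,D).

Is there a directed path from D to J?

Explore from D.
Distance 1: reach E.
Distance 2: reach H.
Distance 3: reach B.
The search from D is exhausted; no directed path reaches J.

No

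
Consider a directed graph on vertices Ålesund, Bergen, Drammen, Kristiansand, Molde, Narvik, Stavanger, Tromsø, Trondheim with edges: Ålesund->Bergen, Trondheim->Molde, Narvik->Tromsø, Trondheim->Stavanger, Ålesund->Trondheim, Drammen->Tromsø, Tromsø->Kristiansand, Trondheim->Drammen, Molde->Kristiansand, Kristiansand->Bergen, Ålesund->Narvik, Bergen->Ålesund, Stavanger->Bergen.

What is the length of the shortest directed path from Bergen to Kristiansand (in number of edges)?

4

Distance 0: Bergen.
Distance 1: Ålesund.
Distance 2: Narvik, Trondheim.
Distance 3: Drammen, Molde, Stavanger, Tromsø.
Distance 4: Kristiansand — contains Kristiansand.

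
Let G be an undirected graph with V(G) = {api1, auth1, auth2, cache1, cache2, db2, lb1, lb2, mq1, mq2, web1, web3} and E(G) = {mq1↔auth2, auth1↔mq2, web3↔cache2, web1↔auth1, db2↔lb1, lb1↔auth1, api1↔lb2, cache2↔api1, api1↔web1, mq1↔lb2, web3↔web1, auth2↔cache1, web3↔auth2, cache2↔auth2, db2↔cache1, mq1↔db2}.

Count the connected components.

1

From api1: component {api1, auth1, auth2, cache1, cache2, db2, lb1, lb2, mq1, mq2, web1, web3}.
That's 1 component.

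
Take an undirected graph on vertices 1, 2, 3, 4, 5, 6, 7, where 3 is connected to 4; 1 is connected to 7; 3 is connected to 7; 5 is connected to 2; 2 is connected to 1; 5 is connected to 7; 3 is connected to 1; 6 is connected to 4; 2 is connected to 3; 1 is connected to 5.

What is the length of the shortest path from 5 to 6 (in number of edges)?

4

Distance 0: 5.
Distance 1: 1, 2, 7.
Distance 2: 3.
Distance 3: 4.
Distance 4: 6 — contains 6.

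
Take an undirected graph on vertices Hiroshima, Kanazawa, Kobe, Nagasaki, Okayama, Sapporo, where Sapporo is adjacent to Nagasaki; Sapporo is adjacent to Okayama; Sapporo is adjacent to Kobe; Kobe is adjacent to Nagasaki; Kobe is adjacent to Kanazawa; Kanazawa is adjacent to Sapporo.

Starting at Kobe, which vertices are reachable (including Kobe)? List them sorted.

Kanazawa, Kobe, Nagasaki, Okayama, Sapporo

Start at Kobe.
Its neighbours: Kanazawa, Nagasaki, Sapporo.
Then their neighbours: Okayama.
Nothing further is reachable.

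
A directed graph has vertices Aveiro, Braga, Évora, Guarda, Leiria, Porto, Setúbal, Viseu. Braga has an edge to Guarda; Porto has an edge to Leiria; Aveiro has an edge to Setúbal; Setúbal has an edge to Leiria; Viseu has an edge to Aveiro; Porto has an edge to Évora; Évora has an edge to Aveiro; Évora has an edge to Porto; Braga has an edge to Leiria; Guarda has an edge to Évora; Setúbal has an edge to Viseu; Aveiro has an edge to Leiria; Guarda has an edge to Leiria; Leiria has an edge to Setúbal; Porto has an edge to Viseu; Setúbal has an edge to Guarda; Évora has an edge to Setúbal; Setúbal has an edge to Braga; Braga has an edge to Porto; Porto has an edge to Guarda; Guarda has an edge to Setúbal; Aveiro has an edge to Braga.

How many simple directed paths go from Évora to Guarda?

Évora→Aveiro→Braga→Guarda
Évora→Aveiro→Braga→Leiria→Setúbal→Guarda
Évora→Aveiro→Braga→Porto→Guarda
Évora→Aveiro→Braga→Porto→Leiria→Setúbal→Guarda
Évora→Aveiro→Leiria→Setúbal→Braga→Guarda
Évora→Aveiro→Leiria→Setúbal→Braga→Porto→Guarda
Évora→Aveiro→Leiria→Setúbal→Guarda
Évora→Aveiro→Setúbal→Braga→Guarda
... and 17 more.

25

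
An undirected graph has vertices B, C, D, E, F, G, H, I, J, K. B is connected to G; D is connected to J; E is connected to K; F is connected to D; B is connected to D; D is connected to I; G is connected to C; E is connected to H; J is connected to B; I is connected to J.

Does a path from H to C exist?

No

Explore from H.
Distance 1: reach E.
Distance 2: reach K.
The search is exhausted without reaching C; it lies in a different component.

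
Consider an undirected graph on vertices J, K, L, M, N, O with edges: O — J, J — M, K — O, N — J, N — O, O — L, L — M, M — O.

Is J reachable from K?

Yes

Explore from K.
Distance 1: reach O.
Distance 2: reach J, L, M, N.
Found J.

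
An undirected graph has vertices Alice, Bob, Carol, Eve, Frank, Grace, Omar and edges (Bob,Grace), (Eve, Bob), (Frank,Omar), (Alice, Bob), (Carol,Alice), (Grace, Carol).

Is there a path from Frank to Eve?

No

Explore from Frank.
Distance 1: reach Omar.
The search is exhausted without reaching Eve; it lies in a different component.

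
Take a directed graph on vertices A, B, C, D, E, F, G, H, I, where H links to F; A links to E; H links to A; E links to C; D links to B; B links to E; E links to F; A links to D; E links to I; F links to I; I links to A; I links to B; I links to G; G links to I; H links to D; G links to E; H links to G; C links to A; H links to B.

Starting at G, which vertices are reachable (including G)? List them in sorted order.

Start at G.
Its neighbours: E, I.
Then their neighbours: A, B, C, F.
Then next layer: D.
Nothing further is reachable.

A, B, C, D, E, F, G, I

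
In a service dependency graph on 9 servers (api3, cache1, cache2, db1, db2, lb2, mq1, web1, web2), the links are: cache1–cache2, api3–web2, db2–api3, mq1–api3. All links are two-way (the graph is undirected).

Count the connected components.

From api3: component {api3, db2, mq1, web2}.
From cache1: component {cache1, cache2}.
From db1: component {db1}.
From lb2: component {lb2}.
From web1: component {web1}.
That's 5 components.

5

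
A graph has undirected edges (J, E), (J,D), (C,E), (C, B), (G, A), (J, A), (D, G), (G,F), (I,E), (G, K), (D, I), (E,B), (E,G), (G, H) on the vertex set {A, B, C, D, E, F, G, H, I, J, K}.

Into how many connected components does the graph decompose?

From A: component {A, B, C, D, E, F, G, H, I, J, K}.
That's 1 component.

1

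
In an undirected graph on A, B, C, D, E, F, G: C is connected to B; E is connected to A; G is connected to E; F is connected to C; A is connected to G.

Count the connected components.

3

From A: component {A, E, G}.
From B: component {B, C, F}.
From D: component {D}.
That's 3 components.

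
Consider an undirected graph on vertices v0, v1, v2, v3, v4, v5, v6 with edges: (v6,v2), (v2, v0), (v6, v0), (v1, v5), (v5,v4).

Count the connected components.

From v0: component {v0, v2, v6}.
From v1: component {v1, v4, v5}.
From v3: component {v3}.
That's 3 components.

3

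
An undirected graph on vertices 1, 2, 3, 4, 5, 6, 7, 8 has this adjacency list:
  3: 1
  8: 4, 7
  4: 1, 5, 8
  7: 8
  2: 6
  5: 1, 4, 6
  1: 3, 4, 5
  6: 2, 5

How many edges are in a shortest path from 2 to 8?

4

Distance 0: 2.
Distance 1: 6.
Distance 2: 5.
Distance 3: 1, 4.
Distance 4: 3, 8 — contains 8.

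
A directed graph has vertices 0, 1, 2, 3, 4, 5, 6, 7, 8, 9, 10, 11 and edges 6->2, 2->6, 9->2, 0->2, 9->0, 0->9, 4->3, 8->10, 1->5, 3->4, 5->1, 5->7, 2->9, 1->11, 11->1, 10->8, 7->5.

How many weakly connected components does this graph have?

From 0: component {0, 2, 6, 9}.
From 1: component {1, 5, 7, 11}.
From 3: component {3, 4}.
From 8: component {8, 10}.
That's 4 components.

4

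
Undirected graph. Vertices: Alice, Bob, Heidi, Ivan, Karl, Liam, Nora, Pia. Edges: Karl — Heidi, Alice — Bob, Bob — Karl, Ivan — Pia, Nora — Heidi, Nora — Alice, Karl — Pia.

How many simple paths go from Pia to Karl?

1

Pia–Karl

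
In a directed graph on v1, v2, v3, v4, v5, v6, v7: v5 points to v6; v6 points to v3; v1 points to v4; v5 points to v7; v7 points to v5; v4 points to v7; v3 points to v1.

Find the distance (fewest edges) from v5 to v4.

Distance 0: v5.
Distance 1: v6, v7.
Distance 2: v3.
Distance 3: v1.
Distance 4: v4 — contains v4.

4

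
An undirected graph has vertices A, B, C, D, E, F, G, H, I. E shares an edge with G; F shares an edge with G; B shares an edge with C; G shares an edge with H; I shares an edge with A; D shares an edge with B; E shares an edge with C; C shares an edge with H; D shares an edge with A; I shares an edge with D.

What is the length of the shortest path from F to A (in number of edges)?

Distance 0: F.
Distance 1: G.
Distance 2: E, H.
Distance 3: C.
Distance 4: B.
Distance 5: D.
Distance 6: A, I — contains A.

6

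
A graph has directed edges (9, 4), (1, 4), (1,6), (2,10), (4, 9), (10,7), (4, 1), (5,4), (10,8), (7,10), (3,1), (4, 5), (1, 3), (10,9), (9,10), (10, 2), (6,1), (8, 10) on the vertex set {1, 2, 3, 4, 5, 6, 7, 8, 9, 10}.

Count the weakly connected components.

1

From 1: component {1, 2, 3, 4, 5, 6, 7, 8, 9, 10}.
That's 1 component.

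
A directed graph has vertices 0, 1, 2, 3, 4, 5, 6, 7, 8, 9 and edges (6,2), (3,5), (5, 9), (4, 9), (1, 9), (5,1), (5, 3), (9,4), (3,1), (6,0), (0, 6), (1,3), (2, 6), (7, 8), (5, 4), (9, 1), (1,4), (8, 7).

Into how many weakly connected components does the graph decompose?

From 0: component {0, 2, 6}.
From 1: component {1, 3, 4, 5, 9}.
From 7: component {7, 8}.
That's 3 components.

3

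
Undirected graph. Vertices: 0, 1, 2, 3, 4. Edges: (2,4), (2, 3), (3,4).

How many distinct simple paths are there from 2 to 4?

2

2–3–4
2–4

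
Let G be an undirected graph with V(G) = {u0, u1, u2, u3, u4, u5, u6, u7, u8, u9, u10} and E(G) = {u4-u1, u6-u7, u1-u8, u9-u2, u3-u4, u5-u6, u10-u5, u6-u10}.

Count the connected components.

From u0: component {u0}.
From u1: component {u1, u3, u4, u8}.
From u2: component {u2, u9}.
From u5: component {u5, u6, u7, u10}.
That's 4 components.

4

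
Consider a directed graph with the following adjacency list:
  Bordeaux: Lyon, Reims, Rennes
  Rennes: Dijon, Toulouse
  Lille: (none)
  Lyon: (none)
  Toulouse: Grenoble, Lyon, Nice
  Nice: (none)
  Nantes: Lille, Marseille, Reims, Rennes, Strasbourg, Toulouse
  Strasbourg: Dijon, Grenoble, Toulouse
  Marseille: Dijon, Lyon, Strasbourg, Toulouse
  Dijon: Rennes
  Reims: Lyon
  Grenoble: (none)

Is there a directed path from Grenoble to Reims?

Grenoble has no outgoing edges, so nothing is reachable from it.

No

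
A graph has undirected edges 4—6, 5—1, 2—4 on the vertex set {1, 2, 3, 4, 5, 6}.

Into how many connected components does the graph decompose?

3

From 1: component {1, 5}.
From 2: component {2, 4, 6}.
From 3: component {3}.
That's 3 components.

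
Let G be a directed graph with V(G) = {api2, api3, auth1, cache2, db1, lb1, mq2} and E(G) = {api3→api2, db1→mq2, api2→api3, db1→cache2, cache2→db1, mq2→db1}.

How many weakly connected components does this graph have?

4

From api2: component {api2, api3}.
From auth1: component {auth1}.
From cache2: component {cache2, db1, mq2}.
From lb1: component {lb1}.
That's 4 components.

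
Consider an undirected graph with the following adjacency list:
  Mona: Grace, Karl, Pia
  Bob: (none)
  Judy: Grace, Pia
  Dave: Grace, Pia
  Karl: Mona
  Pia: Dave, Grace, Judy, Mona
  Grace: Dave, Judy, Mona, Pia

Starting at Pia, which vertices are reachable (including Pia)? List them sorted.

Start at Pia.
Its neighbours: Dave, Grace, Judy, Mona.
Then their neighbours: Karl.
Nothing further is reachable.

Dave, Grace, Judy, Karl, Mona, Pia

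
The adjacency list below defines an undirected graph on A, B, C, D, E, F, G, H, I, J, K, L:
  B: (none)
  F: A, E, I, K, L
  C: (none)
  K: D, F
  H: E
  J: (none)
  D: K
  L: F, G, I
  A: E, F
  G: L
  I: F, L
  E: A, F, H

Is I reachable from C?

C has no edges, so nothing is reachable from it.

No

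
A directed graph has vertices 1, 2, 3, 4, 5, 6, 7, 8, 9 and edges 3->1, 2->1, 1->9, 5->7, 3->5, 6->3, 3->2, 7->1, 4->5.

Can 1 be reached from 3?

Explore from 3.
Distance 1: reach 1, 2, 5.
Found 1.

Yes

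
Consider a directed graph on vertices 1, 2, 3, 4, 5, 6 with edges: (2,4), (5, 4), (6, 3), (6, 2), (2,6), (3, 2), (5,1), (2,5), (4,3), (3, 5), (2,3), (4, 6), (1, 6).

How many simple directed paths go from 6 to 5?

6→2→3→5
6→2→4→3→5
6→2→5
6→3→2→5
6→3→5

5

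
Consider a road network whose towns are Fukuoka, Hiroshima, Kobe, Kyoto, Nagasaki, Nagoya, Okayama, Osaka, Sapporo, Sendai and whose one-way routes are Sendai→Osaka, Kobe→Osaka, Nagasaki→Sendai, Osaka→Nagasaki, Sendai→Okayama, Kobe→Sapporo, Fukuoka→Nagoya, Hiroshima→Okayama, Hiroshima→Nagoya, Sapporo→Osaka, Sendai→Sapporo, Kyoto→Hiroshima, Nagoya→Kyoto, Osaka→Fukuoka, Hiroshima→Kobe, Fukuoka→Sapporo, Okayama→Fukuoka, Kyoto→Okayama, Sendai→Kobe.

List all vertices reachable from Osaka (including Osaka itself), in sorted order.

Start at Osaka.
Its neighbours: Fukuoka, Nagasaki.
Then their neighbours: Nagoya, Sapporo, Sendai.
Then next layer: Kobe, Kyoto, Okayama.
Then next layer: Hiroshima.
Every vertex is now reached.

Fukuoka, Hiroshima, Kobe, Kyoto, Nagasaki, Nagoya, Okayama, Osaka, Sapporo, Sendai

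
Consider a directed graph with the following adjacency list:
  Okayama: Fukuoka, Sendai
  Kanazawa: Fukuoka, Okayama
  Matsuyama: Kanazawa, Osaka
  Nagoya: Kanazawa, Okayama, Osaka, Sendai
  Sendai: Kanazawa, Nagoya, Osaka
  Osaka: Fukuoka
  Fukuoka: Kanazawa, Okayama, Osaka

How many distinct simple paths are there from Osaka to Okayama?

Osaka→Fukuoka→Kanazawa→Okayama
Osaka→Fukuoka→Okayama

2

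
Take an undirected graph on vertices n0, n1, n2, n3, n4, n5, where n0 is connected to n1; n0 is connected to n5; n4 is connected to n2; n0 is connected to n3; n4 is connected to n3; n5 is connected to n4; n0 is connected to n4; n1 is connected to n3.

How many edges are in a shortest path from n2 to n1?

3

Distance 0: n2.
Distance 1: n4.
Distance 2: n0, n3, n5.
Distance 3: n1 — contains n1.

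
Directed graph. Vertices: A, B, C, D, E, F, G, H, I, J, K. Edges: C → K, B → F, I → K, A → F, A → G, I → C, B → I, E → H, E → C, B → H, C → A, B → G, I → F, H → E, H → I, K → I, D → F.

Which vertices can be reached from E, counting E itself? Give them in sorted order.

A, C, E, F, G, H, I, K

Start at E.
Its neighbours: C, H.
Then their neighbours: A, I, K.
Then next layer: F, G.
Nothing further is reachable.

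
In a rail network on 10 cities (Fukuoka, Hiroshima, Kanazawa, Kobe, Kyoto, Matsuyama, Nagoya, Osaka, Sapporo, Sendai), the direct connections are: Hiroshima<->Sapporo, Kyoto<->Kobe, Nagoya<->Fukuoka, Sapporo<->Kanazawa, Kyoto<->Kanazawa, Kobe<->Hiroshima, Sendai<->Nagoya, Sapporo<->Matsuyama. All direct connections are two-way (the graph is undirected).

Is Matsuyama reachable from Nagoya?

No

Explore from Nagoya.
Distance 1: reach Fukuoka, Sendai.
The search is exhausted without reaching Matsuyama; it lies in a different component.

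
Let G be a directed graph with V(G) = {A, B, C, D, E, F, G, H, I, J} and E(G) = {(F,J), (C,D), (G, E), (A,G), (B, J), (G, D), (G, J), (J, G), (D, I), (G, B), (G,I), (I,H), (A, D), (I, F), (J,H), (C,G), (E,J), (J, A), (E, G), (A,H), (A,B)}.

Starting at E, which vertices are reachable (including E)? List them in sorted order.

A, B, D, E, F, G, H, I, J

Start at E.
Its neighbours: G, J.
Then their neighbours: A, B, D, H, I.
Then next layer: F.
Nothing further is reachable.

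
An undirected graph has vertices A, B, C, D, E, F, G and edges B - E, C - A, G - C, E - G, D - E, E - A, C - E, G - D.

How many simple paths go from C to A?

C–A
C–E–A
C–G–D–E–A
C–G–E–A

4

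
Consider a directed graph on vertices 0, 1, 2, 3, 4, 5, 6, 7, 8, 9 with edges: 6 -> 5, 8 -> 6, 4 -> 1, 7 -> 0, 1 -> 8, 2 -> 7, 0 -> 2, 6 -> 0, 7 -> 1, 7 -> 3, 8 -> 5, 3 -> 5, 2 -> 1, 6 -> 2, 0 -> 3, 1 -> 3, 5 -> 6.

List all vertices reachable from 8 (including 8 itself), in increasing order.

Start at 8.
Its neighbours: 5, 6.
Then their neighbours: 0, 2.
Then next layer: 1, 3, 7.
Nothing further is reachable.

0, 1, 2, 3, 5, 6, 7, 8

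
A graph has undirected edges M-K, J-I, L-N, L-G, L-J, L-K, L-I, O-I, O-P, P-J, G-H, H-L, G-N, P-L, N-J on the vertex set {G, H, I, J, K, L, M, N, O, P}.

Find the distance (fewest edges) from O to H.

Distance 0: O.
Distance 1: I, P.
Distance 2: J, L.
Distance 3: G, H, K, N — contains H.

3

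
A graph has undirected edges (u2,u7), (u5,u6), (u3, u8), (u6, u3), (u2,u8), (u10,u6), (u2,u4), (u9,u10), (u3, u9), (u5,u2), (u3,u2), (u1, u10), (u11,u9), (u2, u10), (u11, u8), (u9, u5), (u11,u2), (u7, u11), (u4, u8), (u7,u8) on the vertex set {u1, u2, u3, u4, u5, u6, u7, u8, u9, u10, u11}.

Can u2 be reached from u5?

Yes

Explore from u5.
Distance 1: reach u2, u6, u9.
Found u2.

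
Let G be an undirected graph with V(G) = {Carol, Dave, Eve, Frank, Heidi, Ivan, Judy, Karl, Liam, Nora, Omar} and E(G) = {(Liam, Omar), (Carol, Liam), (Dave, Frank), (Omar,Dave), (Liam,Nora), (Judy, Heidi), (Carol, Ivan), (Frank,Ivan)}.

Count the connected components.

From Carol: component {Carol, Dave, Frank, Ivan, Liam, Nora, Omar}.
From Eve: component {Eve}.
From Heidi: component {Heidi, Judy}.
From Karl: component {Karl}.
That's 4 components.

4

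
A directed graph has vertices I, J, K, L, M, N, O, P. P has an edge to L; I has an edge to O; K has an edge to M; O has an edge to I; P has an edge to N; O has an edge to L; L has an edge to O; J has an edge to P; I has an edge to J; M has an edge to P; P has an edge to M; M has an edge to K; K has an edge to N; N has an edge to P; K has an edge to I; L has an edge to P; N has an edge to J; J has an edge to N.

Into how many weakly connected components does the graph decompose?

From I: component {I, J, K, L, M, N, O, P}.
That's 1 component.

1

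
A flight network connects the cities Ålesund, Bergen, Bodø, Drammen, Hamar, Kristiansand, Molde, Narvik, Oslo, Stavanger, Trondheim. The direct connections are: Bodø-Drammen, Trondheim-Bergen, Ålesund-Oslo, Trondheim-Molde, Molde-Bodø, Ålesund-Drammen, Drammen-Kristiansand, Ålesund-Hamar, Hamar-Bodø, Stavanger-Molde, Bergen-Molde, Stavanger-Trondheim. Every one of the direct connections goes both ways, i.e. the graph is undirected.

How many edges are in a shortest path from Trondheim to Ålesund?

Distance 0: Trondheim.
Distance 1: Bergen, Molde, Stavanger.
Distance 2: Bodø.
Distance 3: Drammen, Hamar.
Distance 4: Ålesund, Kristiansand — contains Ålesund.

4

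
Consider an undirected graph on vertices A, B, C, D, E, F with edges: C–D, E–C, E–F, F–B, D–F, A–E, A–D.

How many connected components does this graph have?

1

From A: component {A, B, C, D, E, F}.
That's 1 component.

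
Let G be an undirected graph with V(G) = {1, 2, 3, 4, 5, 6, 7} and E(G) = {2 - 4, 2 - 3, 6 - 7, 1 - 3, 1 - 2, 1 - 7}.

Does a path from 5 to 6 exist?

5 has no edges, so nothing is reachable from it.

No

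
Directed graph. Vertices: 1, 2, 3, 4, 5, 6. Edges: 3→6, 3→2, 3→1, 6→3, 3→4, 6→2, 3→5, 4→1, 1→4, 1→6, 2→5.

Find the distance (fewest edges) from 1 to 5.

Distance 0: 1.
Distance 1: 4, 6.
Distance 2: 2, 3.
Distance 3: 5 — contains 5.

3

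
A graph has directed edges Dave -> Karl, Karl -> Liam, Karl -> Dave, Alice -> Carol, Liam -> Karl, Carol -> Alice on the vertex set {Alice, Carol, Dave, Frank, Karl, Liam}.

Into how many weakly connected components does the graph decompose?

From Alice: component {Alice, Carol}.
From Dave: component {Dave, Karl, Liam}.
From Frank: component {Frank}.
That's 3 components.

3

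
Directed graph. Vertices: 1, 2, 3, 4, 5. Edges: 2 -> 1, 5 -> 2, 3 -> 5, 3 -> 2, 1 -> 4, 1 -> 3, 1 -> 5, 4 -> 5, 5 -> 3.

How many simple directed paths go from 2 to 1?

1

2→1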